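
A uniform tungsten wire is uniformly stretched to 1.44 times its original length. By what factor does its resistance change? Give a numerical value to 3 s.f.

2.07

Volume constant ⇒ A' = A/k with k = 1.44. R' = ρ(kL)/(A/k) = k²R.
Factor = 2.07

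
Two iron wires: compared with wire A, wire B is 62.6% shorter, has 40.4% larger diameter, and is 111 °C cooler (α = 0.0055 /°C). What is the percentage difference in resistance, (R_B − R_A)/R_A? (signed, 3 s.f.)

R ∝ ρL/d² with ρ ∝ (1+αΔT), so R_B/R_A = (1 − 62.6/100) × (1 + 40.4/100)⁻² × (1 − 0.0055×111)
= 0.374 × 0.5073 × 0.3895 = 0.0739
(R_B − R_A)/R_A = 0.0739 − 1 = -92.6%

-92.6%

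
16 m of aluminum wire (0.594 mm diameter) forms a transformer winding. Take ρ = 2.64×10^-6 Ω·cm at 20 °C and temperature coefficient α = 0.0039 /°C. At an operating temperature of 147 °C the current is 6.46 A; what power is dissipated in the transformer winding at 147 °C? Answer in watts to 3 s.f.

ρ = 2.64×10^-6 Ω·cm = 2.64×10^-8 Ω·m
A = π(d/2)² = π(2.9700e-04 m)² = 2.771e-07 m²
R₍20₎ = ρL/A = (2.64×10^-8)(16)/(2.771e-07) = 1.524 Ω
R₍147₎ = R₍20₎(1 + αΔT) = 1.524 × (1 + 0.0039×127) = 2.279 Ω
P = I²R = (6.46)² × 2.279 = 95.1 W

95.1 W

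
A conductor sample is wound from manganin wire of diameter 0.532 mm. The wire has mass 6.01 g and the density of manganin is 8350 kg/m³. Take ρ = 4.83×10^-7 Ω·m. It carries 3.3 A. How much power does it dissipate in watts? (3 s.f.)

A = π(d/2)² = π(2.6600e-04 m)² = 2.2229e-07 m²
L = m/(density·A) = 0.00601/(8350×2.2229e-07) = 3.238 m
R = ρL/A = (4.83×10^-7)(3.238)/(2.2229e-07) = 7.036 Ω
P = I²R = (3.3)² × 7.036 = 76.6 W

76.6 W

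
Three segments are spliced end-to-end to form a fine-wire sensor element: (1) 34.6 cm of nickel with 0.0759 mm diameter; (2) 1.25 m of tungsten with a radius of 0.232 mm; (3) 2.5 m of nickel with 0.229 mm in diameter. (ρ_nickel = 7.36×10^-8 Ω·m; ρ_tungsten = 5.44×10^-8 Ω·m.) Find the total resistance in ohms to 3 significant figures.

10.5 Ω

Seg 1: A = π(d/2)² = π(3.7950e-05 m)² = 4.525e-09 m²
R_1 = (7.36×10^-8)(0.346)/(4.525e-09) = 5.628 Ω
Seg 2: A = πr² = π(2.3200e-04 m)² = 1.691e-07 m²
R_2 = (5.44×10^-8)(1.25)/(1.691e-07) = 0.4021 Ω
Seg 3: A = π(d/2)² = π(1.1450e-04 m)² = 4.119e-08 m²
R_3 = (7.36×10^-8)(2.5)/(4.119e-08) = 4.467 Ω
R_total = R_1 + R_2 + R_3 = 10.5 Ω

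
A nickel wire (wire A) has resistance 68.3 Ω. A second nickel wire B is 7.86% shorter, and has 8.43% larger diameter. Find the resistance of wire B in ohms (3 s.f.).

53.5 Ω

R ∝ L/d², so R_B/R_A = (1 − 7.86/100) × (1 + 8.43/100)⁻²
= 0.9214 × 0.8506 = 0.7837
R_B = 0.7837 × 68.3 = 53.5 Ω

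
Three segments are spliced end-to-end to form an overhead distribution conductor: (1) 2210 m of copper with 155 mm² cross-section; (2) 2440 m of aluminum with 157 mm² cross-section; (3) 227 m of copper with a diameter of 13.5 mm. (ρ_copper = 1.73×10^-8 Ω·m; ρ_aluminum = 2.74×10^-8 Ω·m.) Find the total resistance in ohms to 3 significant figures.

Seg 1: A = 155 mm² = 1.550e-04 m²
R_1 = (1.73×10^-8)(2210)/(1.550e-04) = 0.2467 Ω
Seg 2: A = 157 mm² = 1.570e-04 m²
R_2 = (2.74×10^-8)(2440)/(1.570e-04) = 0.4258 Ω
Seg 3: A = π(d/2)² = π(6.7500e-03 m)² = 1.431e-04 m²
R_3 = (1.73×10^-8)(227)/(1.431e-04) = 0.02744 Ω
R_total = R_1 + R_2 + R_3 = 0.700 Ω

0.700 Ω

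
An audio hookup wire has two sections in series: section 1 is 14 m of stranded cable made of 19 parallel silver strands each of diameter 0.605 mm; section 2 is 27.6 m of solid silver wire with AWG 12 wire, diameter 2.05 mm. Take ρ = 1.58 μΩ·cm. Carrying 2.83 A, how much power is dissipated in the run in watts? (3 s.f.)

ρ = 1.58 μΩ·cm = 1.58×10^-8 Ω·m
Section 1: A_strand = π(3.0250e-04)² = 2.875e-07 m²; R₁ = ρL/(N·A_s) = (1.58×10^-8)(14)/(19×2.875e-07) = 0.0405 Ω
Section 2: A = π(2.05/2 mm)² = π(1.0250e-03 m)² = 3.301e-06 m²
R₂ = (1.58×10^-8)(27.6)/(3.301e-06) = 0.1321 Ω
R = R₁ + R₂ = 0.1726 Ω
P = I²R = (2.83)² × 0.1726 = 1.38 W

1.38 W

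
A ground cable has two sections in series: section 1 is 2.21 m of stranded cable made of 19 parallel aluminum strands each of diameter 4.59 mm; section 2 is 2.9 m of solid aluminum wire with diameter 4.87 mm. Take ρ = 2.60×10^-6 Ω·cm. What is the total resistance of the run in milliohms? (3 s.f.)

ρ = 2.60×10^-6 Ω·cm = 2.60×10^-8 Ω·m
Section 1: A_strand = π(2.2950e-03)² = 1.655e-05 m²; R₁ = ρL/(N·A_s) = (2.60×10^-8)(2.21)/(19×1.655e-05) = 1.828×10^-4 Ω
Section 2: A = π(d/2)² = π(2.4350e-03 m)² = 1.863e-05 m²
R₂ = (2.60×10^-8)(2.9)/(1.863e-05) = 0.004048 Ω
R = R₁ + R₂ = 4.23 mΩ

4.23 mΩ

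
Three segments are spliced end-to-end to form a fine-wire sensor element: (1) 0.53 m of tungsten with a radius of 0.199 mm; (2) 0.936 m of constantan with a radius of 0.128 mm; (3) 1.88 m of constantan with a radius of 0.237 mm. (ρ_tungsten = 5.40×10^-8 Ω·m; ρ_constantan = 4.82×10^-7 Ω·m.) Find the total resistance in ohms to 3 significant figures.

Seg 1: A = πr² = π(1.9900e-04 m)² = 1.244e-07 m²
R_1 = (5.40×10^-8)(0.53)/(1.244e-07) = 0.23 Ω
Seg 2: A = πr² = π(1.2800e-04 m)² = 5.147e-08 m²
R_2 = (4.82×10^-7)(0.936)/(5.147e-08) = 8.765 Ω
Seg 3: A = πr² = π(2.3700e-04 m)² = 1.765e-07 m²
R_3 = (4.82×10^-7)(1.88)/(1.765e-07) = 5.135 Ω
R_total = R_1 + R_2 + R_3 = 14.1 Ω

14.1 Ω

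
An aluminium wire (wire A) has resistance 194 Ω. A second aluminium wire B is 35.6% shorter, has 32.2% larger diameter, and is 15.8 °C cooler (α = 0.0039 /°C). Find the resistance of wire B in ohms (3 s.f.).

R ∝ ρL/d² with ρ ∝ (1+αΔT), so R_B/R_A = (1 − 35.6/100) × (1 + 32.2/100)⁻² × (1 − 0.0039×15.8)
= 0.644 × 0.5722 × 0.9384 = 0.3458
R_B = 0.3458 × 194 = 67.1 Ω

67.1 Ω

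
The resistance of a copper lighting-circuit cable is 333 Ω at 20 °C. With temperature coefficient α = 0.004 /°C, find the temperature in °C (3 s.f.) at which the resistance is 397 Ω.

R = R₀(1 + α(T − T₀)) ⇒ T = T₀ + (R/R₀ − 1)/α
T = 20 + (397/333 − 1)/0.004 = 20 + (0.1922)/0.004 = 68.0 °C

68.0 °C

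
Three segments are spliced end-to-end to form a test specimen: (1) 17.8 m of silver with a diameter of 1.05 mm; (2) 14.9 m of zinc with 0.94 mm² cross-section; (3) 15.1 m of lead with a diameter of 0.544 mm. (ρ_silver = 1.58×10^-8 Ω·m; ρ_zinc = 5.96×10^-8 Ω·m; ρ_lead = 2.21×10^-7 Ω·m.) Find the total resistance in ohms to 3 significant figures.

Seg 1: A = π(d/2)² = π(5.2500e-04 m)² = 8.659e-07 m²
R_1 = (1.58×10^-8)(17.8)/(8.659e-07) = 0.3248 Ω
Seg 2: A = 0.94 mm² = 9.400e-07 m²
R_2 = (5.96×10^-8)(14.9)/(9.400e-07) = 0.9447 Ω
Seg 3: A = π(d/2)² = π(2.7200e-04 m)² = 2.324e-07 m²
R_3 = (2.21×10^-7)(15.1)/(2.324e-07) = 14.36 Ω
R_total = R_1 + R_2 + R_3 = 15.6 Ω

15.6 Ω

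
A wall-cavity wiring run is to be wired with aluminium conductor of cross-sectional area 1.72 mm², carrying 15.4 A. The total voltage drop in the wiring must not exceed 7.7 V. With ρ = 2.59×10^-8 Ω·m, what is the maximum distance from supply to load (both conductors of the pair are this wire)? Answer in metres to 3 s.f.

16.6 m

A = 1.72 mm² = 1.720e-06 m²
L_max = V_max·A/(2·ρI) = (7.7)(1.720e-06)/(2×2.59×10^-8×15.4) = 16.6 m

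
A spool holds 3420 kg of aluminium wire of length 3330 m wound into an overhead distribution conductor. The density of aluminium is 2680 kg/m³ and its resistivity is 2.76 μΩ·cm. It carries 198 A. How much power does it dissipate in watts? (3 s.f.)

9400 W

ρ = 2.76 μΩ·cm = 2.76×10^-8 Ω·m
A = m/(density·L) = 3420/(2680×3330) = 3.8322e-04 m²
R = ρL/A = (2.76×10^-8)(3330)/(3.8322e-04) = 0.2398 Ω
P = I²R = (198)² × 0.2398 = 9400 W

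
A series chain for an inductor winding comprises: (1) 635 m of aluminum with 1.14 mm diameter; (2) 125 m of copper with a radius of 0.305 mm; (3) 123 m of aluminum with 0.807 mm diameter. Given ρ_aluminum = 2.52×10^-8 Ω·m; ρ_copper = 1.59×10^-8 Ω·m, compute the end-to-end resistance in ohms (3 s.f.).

Seg 1: A = π(d/2)² = π(5.7000e-04 m)² = 1.021e-06 m²
R_1 = (2.52×10^-8)(635)/(1.021e-06) = 15.68 Ω
Seg 2: A = πr² = π(3.0500e-04 m)² = 2.922e-07 m²
R_2 = (1.59×10^-8)(125)/(2.922e-07) = 6.801 Ω
Seg 3: A = π(d/2)² = π(4.0350e-04 m)² = 5.115e-07 m²
R_3 = (2.52×10^-8)(123)/(5.115e-07) = 6.06 Ω
R_total = R_1 + R_2 + R_3 = 28.5 Ω

28.5 Ω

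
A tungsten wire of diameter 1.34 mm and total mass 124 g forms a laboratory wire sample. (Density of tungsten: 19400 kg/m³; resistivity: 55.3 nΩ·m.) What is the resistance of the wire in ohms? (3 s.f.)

0.178 Ω

ρ = 55.3 nΩ·m = 5.53×10^-8 Ω·m
A = π(d/2)² = π(6.7000e-04 m)² = 1.4103e-06 m²
L = m/(density·A) = 0.124/(19400×1.4103e-06) = 4.532 m
R = ρL/A = (5.53×10^-8)(4.532)/(1.4103e-06) = 0.178 Ω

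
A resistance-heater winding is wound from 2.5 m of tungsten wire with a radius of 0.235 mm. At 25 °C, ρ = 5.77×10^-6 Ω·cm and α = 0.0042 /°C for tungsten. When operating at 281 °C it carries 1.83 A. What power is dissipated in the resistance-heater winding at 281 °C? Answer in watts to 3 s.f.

5.78 W

ρ = 5.77×10^-6 Ω·cm = 5.77×10^-8 Ω·m
A = πr² = π(2.3500e-04 m)² = 1.735e-07 m²
R₍25₎ = ρL/A = (5.77×10^-8)(2.5)/(1.735e-07) = 0.8314 Ω
R₍281₎ = R₍25₎(1 + αΔT) = 0.8314 × (1 + 0.0042×256) = 1.725 Ω
P = I²R = (1.83)² × 1.725 = 5.78 W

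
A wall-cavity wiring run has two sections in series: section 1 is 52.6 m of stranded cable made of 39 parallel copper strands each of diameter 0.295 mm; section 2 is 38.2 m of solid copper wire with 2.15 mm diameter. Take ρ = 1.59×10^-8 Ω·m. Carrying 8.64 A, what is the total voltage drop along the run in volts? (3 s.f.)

Section 1: A_strand = π(1.4750e-04)² = 6.835e-08 m²; R₁ = ρL/(N·A_s) = (1.59×10^-8)(52.6)/(39×6.835e-08) = 0.3138 Ω
Section 2: A = π(d/2)² = π(1.0750e-03 m)² = 3.631e-06 m²
R₂ = (1.59×10^-8)(38.2)/(3.631e-06) = 0.1673 Ω
R = R₁ + R₂ = 0.481 Ω
V = IR = 8.64 × 0.481 = 4.16 V

4.16 V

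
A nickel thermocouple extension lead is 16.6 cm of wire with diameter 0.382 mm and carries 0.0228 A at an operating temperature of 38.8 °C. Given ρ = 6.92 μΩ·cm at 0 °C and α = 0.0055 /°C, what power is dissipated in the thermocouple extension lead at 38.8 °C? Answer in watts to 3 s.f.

6.32×10^-5 W

ρ = 6.92 μΩ·cm = 6.92×10^-8 Ω·m
A = π(d/2)² = π(1.9100e-04 m)² = 1.146e-07 m²
R₍0₎ = ρL/A = (6.92×10^-8)(0.166)/(1.146e-07) = 0.1002 Ω
R₍38.8₎ = R₍0₎(1 + αΔT) = 0.1002 × (1 + 0.0055×38.8) = 0.1216 Ω
P = I²R = (0.0228)² × 0.1216 = 6.32×10^-5 W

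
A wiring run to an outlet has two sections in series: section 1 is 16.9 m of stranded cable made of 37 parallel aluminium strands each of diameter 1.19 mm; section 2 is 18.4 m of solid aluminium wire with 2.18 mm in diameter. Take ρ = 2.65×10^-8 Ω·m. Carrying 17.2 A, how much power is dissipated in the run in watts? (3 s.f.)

Section 1: A_strand = π(5.9500e-04)² = 1.112e-06 m²; R₁ = ρL/(N·A_s) = (2.65×10^-8)(16.9)/(37×1.112e-06) = 0.01088 Ω
Section 2: A = π(d/2)² = π(1.0900e-03 m)² = 3.733e-06 m²
R₂ = (2.65×10^-8)(18.4)/(3.733e-06) = 0.1306 Ω
R = R₁ + R₂ = 0.1415 Ω
P = I²R = (17.2)² × 0.1415 = 41.9 W

41.9 W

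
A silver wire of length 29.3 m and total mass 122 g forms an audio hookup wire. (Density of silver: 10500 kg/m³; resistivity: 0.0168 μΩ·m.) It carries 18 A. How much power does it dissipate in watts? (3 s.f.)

402 W

ρ = 0.0168 μΩ·m = 1.68×10^-8 Ω·m
A = m/(density·L) = 0.122/(10500×29.3) = 3.9655e-07 m²
R = ρL/A = (1.68×10^-8)(29.3)/(3.9655e-07) = 1.241 Ω
P = I²R = (18)² × 1.241 = 402 W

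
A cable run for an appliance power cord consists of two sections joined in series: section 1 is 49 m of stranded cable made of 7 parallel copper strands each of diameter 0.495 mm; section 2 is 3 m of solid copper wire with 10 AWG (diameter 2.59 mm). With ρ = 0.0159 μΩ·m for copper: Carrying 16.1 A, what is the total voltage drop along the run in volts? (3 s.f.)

ρ = 0.0159 μΩ·m = 1.59×10^-8 Ω·m
Section 1: A_strand = π(2.4750e-04)² = 1.924e-07 m²; R₁ = ρL/(N·A_s) = (1.59×10^-8)(49)/(7×1.924e-07) = 0.5784 Ω
Section 2: A = π(2.59/2 mm)² = π(1.2950e-03 m)² = 5.269e-06 m²
R₂ = (1.59×10^-8)(3)/(5.269e-06) = 0.009054 Ω
R = R₁ + R₂ = 0.5874 Ω
V = IR = 16.1 × 0.5874 = 9.46 V

9.46 V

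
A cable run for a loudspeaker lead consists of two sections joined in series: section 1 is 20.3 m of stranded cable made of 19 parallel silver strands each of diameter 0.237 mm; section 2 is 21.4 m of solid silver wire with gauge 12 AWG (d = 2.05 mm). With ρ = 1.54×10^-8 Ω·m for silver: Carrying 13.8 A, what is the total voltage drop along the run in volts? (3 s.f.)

6.52 V

Section 1: A_strand = π(1.1850e-04)² = 4.412e-08 m²; R₁ = ρL/(N·A_s) = (1.54×10^-8)(20.3)/(19×4.412e-08) = 0.373 Ω
Section 2: A = π(2.05/2 mm)² = π(1.0250e-03 m)² = 3.301e-06 m²
R₂ = (1.54×10^-8)(21.4)/(3.301e-06) = 0.09985 Ω
R = R₁ + R₂ = 0.4728 Ω
V = IR = 13.8 × 0.4728 = 6.52 V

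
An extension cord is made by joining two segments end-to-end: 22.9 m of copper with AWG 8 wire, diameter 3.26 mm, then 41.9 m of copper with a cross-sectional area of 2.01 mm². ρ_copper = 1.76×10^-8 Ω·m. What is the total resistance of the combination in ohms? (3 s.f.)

0.415 Ω

Segment 1: A = π(3.26/2 mm)² = π(1.6300e-03 m)² = 8.347e-06 m²
R₁ = ρL/A = (1.76×10^-8)(22.9)/(8.347e-06) = 0.04829 Ω
Segment 2: A = 2.01 mm² = 2.010e-06 m²
R₂ = (1.76×10^-8)(41.9)/(2.010e-06) = 0.3669 Ω
R = R₁ + R₂ = 0.415 Ω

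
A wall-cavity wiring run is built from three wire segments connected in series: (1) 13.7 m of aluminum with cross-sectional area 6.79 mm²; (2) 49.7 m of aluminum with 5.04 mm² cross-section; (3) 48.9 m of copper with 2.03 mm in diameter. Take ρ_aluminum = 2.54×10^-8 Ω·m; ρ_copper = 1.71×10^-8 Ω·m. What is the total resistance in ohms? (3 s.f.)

0.560 Ω

Seg 1: A = 6.79 mm² = 6.790e-06 m²
R_1 = (2.54×10^-8)(13.7)/(6.790e-06) = 0.05125 Ω
Seg 2: A = 5.04 mm² = 5.040e-06 m²
R_2 = (2.54×10^-8)(49.7)/(5.040e-06) = 0.2505 Ω
Seg 3: A = π(d/2)² = π(1.0150e-03 m)² = 3.237e-06 m²
R_3 = (1.71×10^-8)(48.9)/(3.237e-06) = 0.2584 Ω
R_total = R_1 + R_2 + R_3 = 0.560 Ω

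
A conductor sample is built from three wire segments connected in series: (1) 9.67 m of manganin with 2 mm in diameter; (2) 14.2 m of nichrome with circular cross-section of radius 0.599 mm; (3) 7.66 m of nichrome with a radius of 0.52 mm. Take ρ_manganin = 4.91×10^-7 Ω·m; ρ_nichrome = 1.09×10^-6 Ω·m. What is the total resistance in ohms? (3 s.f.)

25.1 Ω

Seg 1: A = π(d/2)² = π(1.0000e-03 m)² = 3.142e-06 m²
R_1 = (4.91×10^-7)(9.67)/(3.142e-06) = 1.511 Ω
Seg 2: A = πr² = π(5.9900e-04 m)² = 1.127e-06 m²
R_2 = (1.09×10^-6)(14.2)/(1.127e-06) = 13.73 Ω
Seg 3: A = πr² = π(5.2000e-04 m)² = 8.495e-07 m²
R_3 = (1.09×10^-6)(7.66)/(8.495e-07) = 9.829 Ω
R_total = R_1 + R_2 + R_3 = 25.1 Ω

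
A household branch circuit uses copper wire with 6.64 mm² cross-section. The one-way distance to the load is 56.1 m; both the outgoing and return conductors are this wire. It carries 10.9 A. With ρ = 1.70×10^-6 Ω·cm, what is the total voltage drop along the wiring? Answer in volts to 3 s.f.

ρ = 1.70×10^-6 Ω·cm = 1.70×10^-8 Ω·m
A = 6.64 mm² = 6.640e-06 m²
Total conductor length (both ways) L = 2 × 56.1 = 112.2 m
R = ρL/A = (1.70×10^-8)(112.2)/(6.640e-06) = 0.2873 Ω
V = IR = 10.9 × 0.2873 = 3.13 V

3.13 V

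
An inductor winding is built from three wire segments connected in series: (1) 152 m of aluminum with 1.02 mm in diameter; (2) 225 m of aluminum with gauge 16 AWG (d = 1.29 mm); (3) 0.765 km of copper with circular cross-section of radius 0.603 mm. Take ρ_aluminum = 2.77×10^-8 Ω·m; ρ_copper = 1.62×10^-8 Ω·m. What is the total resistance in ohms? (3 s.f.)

Seg 1: A = π(d/2)² = π(5.1000e-04 m)² = 8.171e-07 m²
R_1 = (2.77×10^-8)(152)/(8.171e-07) = 5.153 Ω
Seg 2: A = π(1.29/2 mm)² = π(6.4500e-04 m)² = 1.307e-06 m²
R_2 = (2.77×10^-8)(225)/(1.307e-06) = 4.769 Ω
Seg 3: A = πr² = π(6.0300e-04 m)² = 1.142e-06 m²
R_3 = (1.62×10^-8)(765)/(1.142e-06) = 10.85 Ω
R_total = R_1 + R_2 + R_3 = 20.8 Ω

20.8 Ω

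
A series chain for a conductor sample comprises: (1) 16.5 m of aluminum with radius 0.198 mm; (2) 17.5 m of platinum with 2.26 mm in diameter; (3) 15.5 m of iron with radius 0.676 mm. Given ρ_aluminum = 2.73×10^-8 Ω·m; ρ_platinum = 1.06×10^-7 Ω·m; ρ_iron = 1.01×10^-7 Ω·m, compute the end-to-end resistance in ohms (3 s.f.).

5.21 Ω

Seg 1: A = πr² = π(1.9800e-04 m)² = 1.232e-07 m²
R_1 = (2.73×10^-8)(16.5)/(1.232e-07) = 3.657 Ω
Seg 2: A = π(d/2)² = π(1.1300e-03 m)² = 4.011e-06 m²
R_2 = (1.06×10^-7)(17.5)/(4.011e-06) = 0.4624 Ω
Seg 3: A = πr² = π(6.7600e-04 m)² = 1.436e-06 m²
R_3 = (1.01×10^-7)(15.5)/(1.436e-06) = 1.09 Ω
R_total = R_1 + R_2 + R_3 = 5.21 Ω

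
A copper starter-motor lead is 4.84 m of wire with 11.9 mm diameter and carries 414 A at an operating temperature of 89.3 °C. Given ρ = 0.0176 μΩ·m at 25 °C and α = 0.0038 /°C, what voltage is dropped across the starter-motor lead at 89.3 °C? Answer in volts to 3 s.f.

ρ = 0.0176 μΩ·m = 1.76×10^-8 Ω·m
A = π(d/2)² = π(5.9500e-03 m)² = 1.112e-04 m²
R₍25₎ = ρL/A = (1.76×10^-8)(4.84)/(1.112e-04) = 7.659×10^-4 Ω
R₍89.3₎ = R₍25₎(1 + αΔT) = 7.659×10^-4 × (1 + 0.0038×64.3) = 9.530×10^-4 Ω
V = IR = 414 × 9.530×10^-4 = 0.395 V

0.395 V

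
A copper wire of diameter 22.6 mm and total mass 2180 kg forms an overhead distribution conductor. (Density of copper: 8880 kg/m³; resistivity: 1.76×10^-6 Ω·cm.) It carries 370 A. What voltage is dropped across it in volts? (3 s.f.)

9.93 V

ρ = 1.76×10^-6 Ω·cm = 1.76×10^-8 Ω·m
A = π(d/2)² = π(1.1300e-02 m)² = 4.0115e-04 m²
L = m/(density·A) = 2180/(8880×4.0115e-04) = 612 m
R = ρL/A = (1.76×10^-8)(612)/(4.0115e-04) = 0.02685 Ω
V = IR = 370 × 0.02685 = 9.93 V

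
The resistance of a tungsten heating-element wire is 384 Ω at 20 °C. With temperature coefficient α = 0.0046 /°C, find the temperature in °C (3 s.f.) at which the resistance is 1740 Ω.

788 °C

R = R₀(1 + α(T − T₀)) ⇒ T = T₀ + (R/R₀ − 1)/α
T = 20 + (1740/384 − 1)/0.0046 = 20 + (3.531)/0.0046 = 788 °C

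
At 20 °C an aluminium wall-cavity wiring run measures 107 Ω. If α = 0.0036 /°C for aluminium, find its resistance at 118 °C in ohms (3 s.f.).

ΔT = 118 − 20 = 98 °C
R = R₀(1 + αΔT) = 107 × (1 + 0.0036×98) = 107 × 1.353 = 145 Ω

145 Ω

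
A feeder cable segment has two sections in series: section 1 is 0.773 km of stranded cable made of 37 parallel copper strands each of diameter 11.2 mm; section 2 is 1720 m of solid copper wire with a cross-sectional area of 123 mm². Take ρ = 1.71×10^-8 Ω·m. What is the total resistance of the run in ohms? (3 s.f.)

Section 1: A_strand = π(5.6000e-03)² = 9.852e-05 m²; R₁ = ρL/(N·A_s) = (1.71×10^-8)(773)/(37×9.852e-05) = 0.003626 Ω
Section 2: A = 123 mm² = 1.230e-04 m²
R₂ = (1.71×10^-8)(1720)/(1.230e-04) = 0.2391 Ω
R = R₁ + R₂ = 0.243 Ω

0.243 Ω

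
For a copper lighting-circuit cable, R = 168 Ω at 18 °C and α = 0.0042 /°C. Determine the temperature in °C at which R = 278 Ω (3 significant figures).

R = R₀(1 + α(T − T₀)) ⇒ T = T₀ + (R/R₀ − 1)/α
T = 18 + (278/168 − 1)/0.0042 = 18 + (0.6548)/0.0042 = 174 °C

174 °C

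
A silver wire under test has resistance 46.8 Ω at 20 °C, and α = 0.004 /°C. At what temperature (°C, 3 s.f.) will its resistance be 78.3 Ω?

R = R₀(1 + α(T − T₀)) ⇒ T = T₀ + (R/R₀ − 1)/α
T = 20 + (78.3/46.8 − 1)/0.004 = 20 + (0.6731)/0.004 = 188 °C

188 °C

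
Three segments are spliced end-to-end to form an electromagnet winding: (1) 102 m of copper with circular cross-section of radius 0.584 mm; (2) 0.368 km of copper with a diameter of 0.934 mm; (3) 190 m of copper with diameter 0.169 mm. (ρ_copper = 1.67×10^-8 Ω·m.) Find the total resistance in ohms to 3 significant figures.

Seg 1: A = πr² = π(5.8400e-04 m)² = 1.071e-06 m²
R_1 = (1.67×10^-8)(102)/(1.071e-06) = 1.59 Ω
Seg 2: A = π(d/2)² = π(4.6700e-04 m)² = 6.851e-07 m²
R_2 = (1.67×10^-8)(368)/(6.851e-07) = 8.97 Ω
Seg 3: A = π(d/2)² = π(8.4500e-05 m)² = 2.243e-08 m²
R_3 = (1.67×10^-8)(190)/(2.243e-08) = 141.5 Ω
R_total = R_1 + R_2 + R_3 = 152 Ω

152 Ω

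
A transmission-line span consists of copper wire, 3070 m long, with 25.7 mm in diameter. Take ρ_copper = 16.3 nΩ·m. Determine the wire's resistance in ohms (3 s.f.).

0.0965 Ω

ρ = 16.3 nΩ·m = 1.63×10^-8 Ω·m
A = π(d/2)² = π(1.2850e-02 m)² = 5.187e-04 m²
R = ρL/A = (1.63×10^-8)(3070 m)/(5.187e-04 m²) = 0.0965 Ω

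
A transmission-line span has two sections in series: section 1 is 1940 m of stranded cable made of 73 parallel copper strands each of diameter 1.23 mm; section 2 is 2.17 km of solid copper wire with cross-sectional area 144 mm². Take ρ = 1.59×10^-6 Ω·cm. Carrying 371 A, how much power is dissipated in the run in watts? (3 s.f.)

ρ = 1.59×10^-6 Ω·cm = 1.59×10^-8 Ω·m
Section 1: A_strand = π(6.1500e-04)² = 1.188e-06 m²; R₁ = ρL/(N·A_s) = (1.59×10^-8)(1940)/(73×1.188e-06) = 0.3556 Ω
Section 2: A = 144 mm² = 1.440e-04 m²
R₂ = (1.59×10^-8)(2170)/(1.440e-04) = 0.2396 Ω
R = R₁ + R₂ = 0.5952 Ω
P = I²R = (371)² × 0.5952 = 81900 W

81900 W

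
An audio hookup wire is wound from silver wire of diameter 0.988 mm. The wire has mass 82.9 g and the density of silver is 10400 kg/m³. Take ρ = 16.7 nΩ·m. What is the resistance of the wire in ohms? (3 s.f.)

0.226 Ω

ρ = 16.7 nΩ·m = 1.67×10^-8 Ω·m
A = π(d/2)² = π(4.9400e-04 m)² = 7.6666e-07 m²
L = m/(density·A) = 0.0829/(10400×7.6666e-07) = 10.4 m
R = ρL/A = (1.67×10^-8)(10.4)/(7.6666e-07) = 0.226 Ω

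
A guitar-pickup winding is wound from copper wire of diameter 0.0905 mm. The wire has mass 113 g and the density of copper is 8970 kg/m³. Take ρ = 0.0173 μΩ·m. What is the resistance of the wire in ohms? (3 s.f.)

5270 Ω

ρ = 0.0173 μΩ·m = 1.73×10^-8 Ω·m
A = π(d/2)² = π(4.5250e-05 m)² = 6.4326e-09 m²
L = m/(density·A) = 0.113/(8970×6.4326e-09) = 1958 m
R = ρL/A = (1.73×10^-8)(1958)/(6.4326e-09) = 5270 Ω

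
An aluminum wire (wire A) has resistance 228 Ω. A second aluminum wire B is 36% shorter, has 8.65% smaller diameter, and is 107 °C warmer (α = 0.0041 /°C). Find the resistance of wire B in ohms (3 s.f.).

252 Ω

R ∝ ρL/d² with ρ ∝ (1+αΔT), so R_B/R_A = (1 − 36/100) × (1 − 8.65/100)⁻² × (1 + 0.0041×107)
= 0.64 × 1.198 × 1.439 = 1.103
R_B = 1.103 × 228 = 252 Ω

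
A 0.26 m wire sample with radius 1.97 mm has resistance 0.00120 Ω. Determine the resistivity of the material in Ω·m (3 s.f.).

5.63×10^-8 Ω·m

A = πr² = π(1.9700e-03 m)² = 1.219e-05 m²
ρ = RA/L = (0.0012)(1.219e-05)/(0.26) = 5.63×10^-8 Ω·m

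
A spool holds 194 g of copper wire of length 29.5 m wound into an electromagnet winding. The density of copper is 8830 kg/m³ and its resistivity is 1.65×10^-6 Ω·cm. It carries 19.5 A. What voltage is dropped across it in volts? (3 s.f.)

12.7 V

ρ = 1.65×10^-6 Ω·cm = 1.65×10^-8 Ω·m
A = m/(density·L) = 0.194/(8830×29.5) = 7.4476e-07 m²
R = ρL/A = (1.65×10^-8)(29.5)/(7.4476e-07) = 0.6536 Ω
V = IR = 19.5 × 0.6536 = 12.7 V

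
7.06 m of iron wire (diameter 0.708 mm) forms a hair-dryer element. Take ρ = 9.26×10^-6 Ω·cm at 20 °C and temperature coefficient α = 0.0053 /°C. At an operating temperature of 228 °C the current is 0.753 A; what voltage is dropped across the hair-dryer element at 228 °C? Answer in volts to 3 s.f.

ρ = 9.26×10^-6 Ω·cm = 9.26×10^-8 Ω·m
A = π(d/2)² = π(3.5400e-04 m)² = 3.937e-07 m²
R₍20₎ = ρL/A = (9.26×10^-8)(7.06)/(3.937e-07) = 1.661 Ω
R₍228₎ = R₍20₎(1 + αΔT) = 1.661 × (1 + 0.0053×208) = 3.491 Ω
V = IR = 0.753 × 3.491 = 2.63 V

2.63 V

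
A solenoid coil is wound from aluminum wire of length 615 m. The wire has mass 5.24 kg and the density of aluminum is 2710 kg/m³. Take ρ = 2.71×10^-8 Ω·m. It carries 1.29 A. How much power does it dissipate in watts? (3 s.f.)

8.82 W

A = m/(density·L) = 5.24/(2710×615) = 3.1440e-06 m²
R = ρL/A = (2.71×10^-8)(615)/(3.1440e-06) = 5.301 Ω
P = I²R = (1.29)² × 5.301 = 8.82 W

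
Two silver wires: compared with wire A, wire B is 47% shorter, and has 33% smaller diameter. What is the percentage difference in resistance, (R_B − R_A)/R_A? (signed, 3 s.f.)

18.1%

R ∝ L/d², so R_B/R_A = (1 − 47/100) × (1 − 33/100)⁻²
= 0.53 × 2.228 = 1.181
(R_B − R_A)/R_A = 1.181 − 1 = 18.1%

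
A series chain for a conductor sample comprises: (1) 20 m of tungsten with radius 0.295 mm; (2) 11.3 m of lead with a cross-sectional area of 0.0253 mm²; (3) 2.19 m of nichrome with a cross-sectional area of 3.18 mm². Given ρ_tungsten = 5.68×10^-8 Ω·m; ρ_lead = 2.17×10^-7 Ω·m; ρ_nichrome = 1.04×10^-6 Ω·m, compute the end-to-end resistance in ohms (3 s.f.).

102 Ω

Seg 1: A = πr² = π(2.9500e-04 m)² = 2.734e-07 m²
R_1 = (5.68×10^-8)(20)/(2.734e-07) = 4.155 Ω
Seg 2: A = 0.0253 mm² = 2.530e-08 m²
R_2 = (2.17×10^-7)(11.3)/(2.530e-08) = 96.92 Ω
Seg 3: A = 3.18 mm² = 3.180e-06 m²
R_3 = (1.04×10^-6)(2.19)/(3.180e-06) = 0.7162 Ω
R_total = R_1 + R_2 + R_3 = 102 Ω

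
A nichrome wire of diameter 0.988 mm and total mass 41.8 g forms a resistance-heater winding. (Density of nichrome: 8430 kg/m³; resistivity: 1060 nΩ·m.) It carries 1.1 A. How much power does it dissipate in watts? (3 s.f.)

10.8 W

ρ = 1060 nΩ·m = 1.06×10^-6 Ω·m
A = π(d/2)² = π(4.9400e-04 m)² = 7.6666e-07 m²
L = m/(density·A) = 0.0418/(8430×7.6666e-07) = 6.468 m
R = ρL/A = (1.06×10^-6)(6.468)/(7.6666e-07) = 8.942 Ω
P = I²R = (1.1)² × 8.942 = 10.8 W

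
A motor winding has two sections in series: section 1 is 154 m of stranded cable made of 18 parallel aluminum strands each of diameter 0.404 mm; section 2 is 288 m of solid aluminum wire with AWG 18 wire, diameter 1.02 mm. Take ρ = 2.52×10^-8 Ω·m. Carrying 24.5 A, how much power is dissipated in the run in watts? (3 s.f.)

Section 1: A_strand = π(2.0200e-04)² = 1.282e-07 m²; R₁ = ρL/(N·A_s) = (2.52×10^-8)(154)/(18×1.282e-07) = 1.682 Ω
Section 2: A = π(1.02/2 mm)² = π(5.1000e-04 m)² = 8.171e-07 m²
R₂ = (2.52×10^-8)(288)/(8.171e-07) = 8.882 Ω
R = R₁ + R₂ = 10.56 Ω
P = I²R = (24.5)² × 10.56 = 6340 W

6340 W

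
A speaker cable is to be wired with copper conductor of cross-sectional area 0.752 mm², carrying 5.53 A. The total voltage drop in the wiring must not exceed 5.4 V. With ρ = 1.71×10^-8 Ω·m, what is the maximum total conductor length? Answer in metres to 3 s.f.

A = 0.752 mm² = 7.520e-07 m²
L_max = V_max·A/(1·ρI) = (5.4)(7.520e-07)/(1.71×10^-8×5.53) = 42.9 m

42.9 m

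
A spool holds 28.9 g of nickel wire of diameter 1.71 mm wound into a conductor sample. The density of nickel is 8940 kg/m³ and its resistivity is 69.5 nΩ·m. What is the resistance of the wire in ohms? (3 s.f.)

ρ = 69.5 nΩ·m = 6.95×10^-8 Ω·m
A = π(d/2)² = π(8.5500e-04 m)² = 2.2966e-06 m²
L = m/(density·A) = 0.0289/(8940×2.2966e-06) = 1.408 m
R = ρL/A = (6.95×10^-8)(1.408)/(2.2966e-06) = 0.0426 Ω

0.0426 Ω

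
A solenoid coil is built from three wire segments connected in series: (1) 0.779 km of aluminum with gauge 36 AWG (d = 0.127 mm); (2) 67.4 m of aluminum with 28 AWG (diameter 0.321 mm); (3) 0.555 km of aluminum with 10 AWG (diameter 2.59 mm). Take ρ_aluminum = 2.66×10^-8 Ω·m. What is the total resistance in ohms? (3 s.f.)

1660 Ω

Seg 1: A = π(0.127/2 mm)² = π(6.3500e-05 m)² = 1.267e-08 m²
R_1 = (2.66×10^-8)(779)/(1.267e-08) = 1636 Ω
Seg 2: A = π(0.321/2 mm)² = π(1.6050e-04 m)² = 8.093e-08 m²
R_2 = (2.66×10^-8)(67.4)/(8.093e-08) = 22.15 Ω
Seg 3: A = π(2.59/2 mm)² = π(1.2950e-03 m)² = 5.269e-06 m²
R_3 = (2.66×10^-8)(555)/(5.269e-06) = 2.802 Ω
R_total = R_1 + R_2 + R_3 = 1660 Ω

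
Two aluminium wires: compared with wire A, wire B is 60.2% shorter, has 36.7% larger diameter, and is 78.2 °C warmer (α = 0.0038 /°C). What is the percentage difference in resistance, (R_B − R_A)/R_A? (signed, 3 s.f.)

-72.4%

R ∝ ρL/d² with ρ ∝ (1+αΔT), so R_B/R_A = (1 − 60.2/100) × (1 + 36.7/100)⁻² × (1 + 0.0038×78.2)
= 0.398 × 0.5351 × 1.297 = 0.2763
(R_B − R_A)/R_A = 0.2763 − 1 = -72.4%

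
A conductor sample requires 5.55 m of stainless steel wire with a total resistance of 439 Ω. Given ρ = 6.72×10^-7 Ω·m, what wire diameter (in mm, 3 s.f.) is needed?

0.104 mm

A = ρL/R = (6.72×10^-7)(5.55)/(439) = 8.496e-09 m²
d = 2√(A/π) = 1.040e-04 m = 0.104 mm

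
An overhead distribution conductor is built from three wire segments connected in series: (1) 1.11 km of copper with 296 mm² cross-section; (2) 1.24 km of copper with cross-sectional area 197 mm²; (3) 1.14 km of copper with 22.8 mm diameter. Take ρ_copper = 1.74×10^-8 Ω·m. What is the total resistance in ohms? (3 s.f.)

0.223 Ω

Seg 1: A = 296 mm² = 2.960e-04 m²
R_1 = (1.74×10^-8)(1110)/(2.960e-04) = 0.06525 Ω
Seg 2: A = 197 mm² = 1.970e-04 m²
R_2 = (1.74×10^-8)(1240)/(1.970e-04) = 0.1095 Ω
Seg 3: A = π(d/2)² = π(1.1400e-02 m)² = 4.083e-04 m²
R_3 = (1.74×10^-8)(1140)/(4.083e-04) = 0.04858 Ω
R_total = R_1 + R_2 + R_3 = 0.223 Ω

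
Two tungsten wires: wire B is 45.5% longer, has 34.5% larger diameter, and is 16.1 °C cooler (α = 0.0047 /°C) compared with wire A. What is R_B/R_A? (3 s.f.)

0.743

R ∝ ρL/d² with ρ ∝ (1+αΔT), so R_B/R_A = (1 + 45.5/100) × (1 + 34.5/100)⁻² × (1 − 0.0047×16.1)
= 1.455 × 0.5528 × 0.9243 = 0.743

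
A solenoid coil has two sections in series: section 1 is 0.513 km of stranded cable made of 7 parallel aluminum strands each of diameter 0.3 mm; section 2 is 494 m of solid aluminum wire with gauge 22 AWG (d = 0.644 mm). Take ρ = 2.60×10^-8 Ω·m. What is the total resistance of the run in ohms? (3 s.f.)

Section 1: A_strand = π(1.5000e-04)² = 7.069e-08 m²; R₁ = ρL/(N·A_s) = (2.60×10^-8)(513)/(7×7.069e-08) = 26.96 Ω
Section 2: A = π(0.644/2 mm)² = π(3.2200e-04 m)² = 3.257e-07 m²
R₂ = (2.60×10^-8)(494)/(3.257e-07) = 39.43 Ω
R = R₁ + R₂ = 66.4 Ω

66.4 Ω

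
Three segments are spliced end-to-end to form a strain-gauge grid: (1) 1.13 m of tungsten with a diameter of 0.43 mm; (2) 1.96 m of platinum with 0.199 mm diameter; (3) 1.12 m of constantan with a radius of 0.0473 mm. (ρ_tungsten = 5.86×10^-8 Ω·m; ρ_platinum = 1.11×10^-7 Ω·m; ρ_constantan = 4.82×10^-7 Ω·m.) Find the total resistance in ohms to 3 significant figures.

84.3 Ω

Seg 1: A = π(d/2)² = π(2.1500e-04 m)² = 1.452e-07 m²
R_1 = (5.86×10^-8)(1.13)/(1.452e-07) = 0.456 Ω
Seg 2: A = π(d/2)² = π(9.9500e-05 m)² = 3.110e-08 m²
R_2 = (1.11×10^-7)(1.96)/(3.110e-08) = 6.995 Ω
Seg 3: A = πr² = π(4.7300e-05 m)² = 7.029e-09 m²
R_3 = (4.82×10^-7)(1.12)/(7.029e-09) = 76.81 Ω
R_total = R_1 + R_2 + R_3 = 84.3 Ω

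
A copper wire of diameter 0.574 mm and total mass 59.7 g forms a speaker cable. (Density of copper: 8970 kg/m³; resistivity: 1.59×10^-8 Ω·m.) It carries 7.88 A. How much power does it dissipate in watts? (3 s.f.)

A = π(d/2)² = π(2.8700e-04 m)² = 2.5877e-07 m²
L = m/(density·A) = 0.0597/(8970×2.5877e-07) = 25.72 m
R = ρL/A = (1.59×10^-8)(25.72)/(2.5877e-07) = 1.58 Ω
P = I²R = (7.88)² × 1.58 = 98.1 W

98.1 W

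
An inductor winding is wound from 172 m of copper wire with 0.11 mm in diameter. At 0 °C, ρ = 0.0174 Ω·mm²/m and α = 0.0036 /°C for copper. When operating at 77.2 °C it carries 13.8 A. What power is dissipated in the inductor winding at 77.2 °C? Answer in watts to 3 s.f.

76600 W

ρ = 0.0174 Ω·mm²/m = 1.74×10^-8 Ω·m
A = π(d/2)² = π(5.5000e-05 m)² = 9.503e-09 m²
R₍0₎ = ρL/A = (1.74×10^-8)(172)/(9.503e-09) = 314.9 Ω
R₍77.2₎ = R₍0₎(1 + αΔT) = 314.9 × (1 + 0.0036×77.2) = 402.4 Ω
P = I²R = (13.8)² × 402.4 = 76600 W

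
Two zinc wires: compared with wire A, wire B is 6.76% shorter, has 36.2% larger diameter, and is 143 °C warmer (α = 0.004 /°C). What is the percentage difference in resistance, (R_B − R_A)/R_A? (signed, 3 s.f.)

-21.0%

R ∝ ρL/d² with ρ ∝ (1+αΔT), so R_B/R_A = (1 − 6.76/100) × (1 + 36.2/100)⁻² × (1 + 0.004×143)
= 0.9324 × 0.5391 × 1.572 = 0.7901
(R_B − R_A)/R_A = 0.7901 − 1 = -21.0%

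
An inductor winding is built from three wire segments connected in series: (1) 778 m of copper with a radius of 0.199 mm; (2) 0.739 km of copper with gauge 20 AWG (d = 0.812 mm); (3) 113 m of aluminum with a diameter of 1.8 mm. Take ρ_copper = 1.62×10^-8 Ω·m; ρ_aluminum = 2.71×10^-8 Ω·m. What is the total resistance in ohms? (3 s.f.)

Seg 1: A = πr² = π(1.9900e-04 m)² = 1.244e-07 m²
R_1 = (1.62×10^-8)(778)/(1.244e-07) = 101.3 Ω
Seg 2: A = π(0.812/2 mm)² = π(4.0600e-04 m)² = 5.178e-07 m²
R_2 = (1.62×10^-8)(739)/(5.178e-07) = 23.12 Ω
Seg 3: A = π(d/2)² = π(9.0000e-04 m)² = 2.545e-06 m²
R_3 = (2.71×10^-8)(113)/(2.545e-06) = 1.203 Ω
R_total = R_1 + R_2 + R_3 = 126 Ω

126 Ω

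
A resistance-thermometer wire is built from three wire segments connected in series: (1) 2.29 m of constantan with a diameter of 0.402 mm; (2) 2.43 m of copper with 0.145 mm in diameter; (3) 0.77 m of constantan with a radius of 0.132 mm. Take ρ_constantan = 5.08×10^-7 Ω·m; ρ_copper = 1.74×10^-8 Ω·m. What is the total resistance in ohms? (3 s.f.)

18.9 Ω

Seg 1: A = π(d/2)² = π(2.0100e-04 m)² = 1.269e-07 m²
R_1 = (5.08×10^-7)(2.29)/(1.269e-07) = 9.166 Ω
Seg 2: A = π(d/2)² = π(7.2500e-05 m)² = 1.651e-08 m²
R_2 = (1.74×10^-8)(2.43)/(1.651e-08) = 2.561 Ω
Seg 3: A = πr² = π(1.3200e-04 m)² = 5.474e-08 m²
R_3 = (5.08×10^-7)(0.77)/(5.474e-08) = 7.146 Ω
R_total = R_1 + R_2 + R_3 = 18.9 Ω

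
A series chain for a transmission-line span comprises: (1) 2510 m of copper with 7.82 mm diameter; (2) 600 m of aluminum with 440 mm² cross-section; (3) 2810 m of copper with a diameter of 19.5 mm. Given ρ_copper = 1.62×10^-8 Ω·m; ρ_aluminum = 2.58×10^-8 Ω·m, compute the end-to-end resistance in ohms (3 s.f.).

Seg 1: A = π(d/2)² = π(3.9100e-03 m)² = 4.803e-05 m²
R_1 = (1.62×10^-8)(2510)/(4.803e-05) = 0.8466 Ω
Seg 2: A = 440 mm² = 4.400e-04 m²
R_2 = (2.58×10^-8)(600)/(4.400e-04) = 0.03518 Ω
Seg 3: A = π(d/2)² = π(9.7500e-03 m)² = 2.986e-04 m²
R_3 = (1.62×10^-8)(2810)/(2.986e-04) = 0.1524 Ω
R_total = R_1 + R_2 + R_3 = 1.03 Ω

1.03 Ω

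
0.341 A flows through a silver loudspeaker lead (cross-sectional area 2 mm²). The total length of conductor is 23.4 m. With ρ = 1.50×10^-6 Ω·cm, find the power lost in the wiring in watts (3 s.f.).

ρ = 1.50×10^-6 Ω·cm = 1.50×10^-8 Ω·m
A = 2 mm² = 2.000e-06 m²
R = ρL/A = (1.50×10^-8)(23.4)/(2.000e-06) = 0.1755 Ω
P = I²R = (0.341)² × 0.1755 = 0.0204 W

0.0204 W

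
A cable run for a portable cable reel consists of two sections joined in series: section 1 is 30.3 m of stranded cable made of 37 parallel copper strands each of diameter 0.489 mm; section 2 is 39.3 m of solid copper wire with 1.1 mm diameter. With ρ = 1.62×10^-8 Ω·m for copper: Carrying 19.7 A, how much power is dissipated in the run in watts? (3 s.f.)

Section 1: A_strand = π(2.4450e-04)² = 1.878e-07 m²; R₁ = ρL/(N·A_s) = (1.62×10^-8)(30.3)/(37×1.878e-07) = 0.07064 Ω
Section 2: A = π(d/2)² = π(5.5000e-04 m)² = 9.503e-07 m²
R₂ = (1.62×10^-8)(39.3)/(9.503e-07) = 0.6699 Ω
R = R₁ + R₂ = 0.7406 Ω
P = I²R = (19.7)² × 0.7406 = 287 W

287 W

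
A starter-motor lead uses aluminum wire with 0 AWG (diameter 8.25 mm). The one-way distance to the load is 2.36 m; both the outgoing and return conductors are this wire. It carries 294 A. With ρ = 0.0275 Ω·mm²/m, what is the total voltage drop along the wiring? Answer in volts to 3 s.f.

ρ = 0.0275 Ω·mm²/m = 2.75×10^-8 Ω·m
A = π(8.25/2 mm)² = π(4.1250e-03 m)² = 5.346e-05 m²
Total conductor length (both ways) L = 2 × 2.36 = 4.72 m
R = ρL/A = (2.75×10^-8)(4.72)/(5.346e-05) = 0.002428 Ω
V = IR = 294 × 0.002428 = 0.714 V

0.714 V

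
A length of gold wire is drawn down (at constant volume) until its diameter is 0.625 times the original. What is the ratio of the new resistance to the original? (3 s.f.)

Volume constant ⇒ L' = L/r² with r = 0.625. R' = ρL'/A' = ρ(L/r²)/(πr²d₀²/4) = R/r⁴.
Factor = 6.55

6.55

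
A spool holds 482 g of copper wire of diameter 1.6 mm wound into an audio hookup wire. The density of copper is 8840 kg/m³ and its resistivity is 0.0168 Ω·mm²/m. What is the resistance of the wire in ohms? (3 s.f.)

0.227 Ω

ρ = 0.0168 Ω·mm²/m = 1.68×10^-8 Ω·m
A = π(d/2)² = π(8.0000e-04 m)² = 2.0106e-06 m²
L = m/(density·A) = 0.482/(8840×2.0106e-06) = 27.12 m
R = ρL/A = (1.68×10^-8)(27.12)/(2.0106e-06) = 0.227 Ω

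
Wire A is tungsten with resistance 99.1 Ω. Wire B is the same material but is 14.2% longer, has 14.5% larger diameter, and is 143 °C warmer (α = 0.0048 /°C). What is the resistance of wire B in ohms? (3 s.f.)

146 Ω

R ∝ ρL/d² with ρ ∝ (1+αΔT), so R_B/R_A = (1 + 14.2/100) × (1 + 14.5/100)⁻² × (1 + 0.0048×143)
= 1.142 × 0.7628 × 1.686 = 1.469
R_B = 1.469 × 99.1 = 146 Ω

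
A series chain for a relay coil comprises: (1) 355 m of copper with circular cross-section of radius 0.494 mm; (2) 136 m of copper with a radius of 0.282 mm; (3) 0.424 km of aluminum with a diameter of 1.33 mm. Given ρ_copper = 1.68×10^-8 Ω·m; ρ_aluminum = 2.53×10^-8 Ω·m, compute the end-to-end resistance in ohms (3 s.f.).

Seg 1: A = πr² = π(4.9400e-04 m)² = 7.667e-07 m²
R_1 = (1.68×10^-8)(355)/(7.667e-07) = 7.779 Ω
Seg 2: A = πr² = π(2.8200e-04 m)² = 2.498e-07 m²
R_2 = (1.68×10^-8)(136)/(2.498e-07) = 9.145 Ω
Seg 3: A = π(d/2)² = π(6.6500e-04 m)² = 1.389e-06 m²
R_3 = (2.53×10^-8)(424)/(1.389e-06) = 7.721 Ω
R_total = R_1 + R_2 + R_3 = 24.6 Ω

24.6 Ω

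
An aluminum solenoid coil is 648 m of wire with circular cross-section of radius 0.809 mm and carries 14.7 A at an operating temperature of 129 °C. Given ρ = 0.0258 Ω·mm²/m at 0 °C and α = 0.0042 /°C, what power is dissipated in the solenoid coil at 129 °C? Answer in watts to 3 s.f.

2710 W

ρ = 0.0258 Ω·mm²/m = 2.58×10^-8 Ω·m
A = πr² = π(8.0900e-04 m)² = 2.056e-06 m²
R₍0₎ = ρL/A = (2.58×10^-8)(648)/(2.056e-06) = 8.131 Ω
R₍129₎ = R₍0₎(1 + αΔT) = 8.131 × (1 + 0.0042×129) = 12.54 Ω
P = I²R = (14.7)² × 12.54 = 2710 W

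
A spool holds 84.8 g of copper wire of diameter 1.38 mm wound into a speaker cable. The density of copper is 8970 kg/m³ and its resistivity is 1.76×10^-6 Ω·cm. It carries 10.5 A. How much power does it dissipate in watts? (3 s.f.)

8.20 W

ρ = 1.76×10^-6 Ω·cm = 1.76×10^-8 Ω·m
A = π(d/2)² = π(6.9000e-04 m)² = 1.4957e-06 m²
L = m/(density·A) = 0.0848/(8970×1.4957e-06) = 6.321 m
R = ρL/A = (1.76×10^-8)(6.321)/(1.4957e-06) = 0.07437 Ω
P = I²R = (10.5)² × 0.07437 = 8.20 W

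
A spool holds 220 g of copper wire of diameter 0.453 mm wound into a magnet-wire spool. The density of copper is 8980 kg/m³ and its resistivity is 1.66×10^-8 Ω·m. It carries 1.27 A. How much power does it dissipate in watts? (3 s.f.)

A = π(d/2)² = π(2.2650e-04 m)² = 1.6117e-07 m²
L = m/(density·A) = 0.22/(8980×1.6117e-07) = 152 m
R = ρL/A = (1.66×10^-8)(152)/(1.6117e-07) = 15.66 Ω
P = I²R = (1.27)² × 15.66 = 25.3 W

25.3 W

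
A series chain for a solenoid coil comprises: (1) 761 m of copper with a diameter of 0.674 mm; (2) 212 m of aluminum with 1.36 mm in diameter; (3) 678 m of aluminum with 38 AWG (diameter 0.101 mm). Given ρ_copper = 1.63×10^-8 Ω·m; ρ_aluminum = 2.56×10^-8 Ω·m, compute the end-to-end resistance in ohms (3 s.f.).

2200 Ω

Seg 1: A = π(d/2)² = π(3.3700e-04 m)² = 3.568e-07 m²
R_1 = (1.63×10^-8)(761)/(3.568e-07) = 34.77 Ω
Seg 2: A = π(d/2)² = π(6.8000e-04 m)² = 1.453e-06 m²
R_2 = (2.56×10^-8)(212)/(1.453e-06) = 3.736 Ω
Seg 3: A = π(0.101/2 mm)² = π(5.0500e-05 m)² = 8.012e-09 m²
R_3 = (2.56×10^-8)(678)/(8.012e-09) = 2166 Ω
R_total = R_1 + R_2 + R_3 = 2200 Ω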